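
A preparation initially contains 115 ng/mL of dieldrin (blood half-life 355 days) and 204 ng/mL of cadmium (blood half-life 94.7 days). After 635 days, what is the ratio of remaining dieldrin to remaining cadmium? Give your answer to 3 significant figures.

dieldrin: 115 × (1/2)^(635/355) = 115 × (1/2)^1.7887 ≈ 33.284 ng/mL.
cadmium: 204 × (1/2)^(635/94.7) = 204 × (1/2)^6.7054 ≈ 1.9548 ng/mL.
Ratio ≈ 33.284 / 1.9548 ≈ 17.027.

17.0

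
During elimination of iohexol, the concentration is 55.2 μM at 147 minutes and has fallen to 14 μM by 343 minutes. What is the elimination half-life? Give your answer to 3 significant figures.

Over Δt = 343 − 147 = 196 minutes, the level fell by a factor of 55.2/14 ≈ 3.9429.
n = log₂(3.9429) ≈ 1.9792 half-lives, so t½ = 196/1.9792 ≈ 99.028 minutes.

99.0 minutes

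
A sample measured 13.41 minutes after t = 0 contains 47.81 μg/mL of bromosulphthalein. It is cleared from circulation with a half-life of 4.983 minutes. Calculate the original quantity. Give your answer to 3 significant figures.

309 μg/mL

Number of half-lives elapsed: n = 13.41/4.983 ≈ 2.6911.
A₀ = A × 2^n = 47.81 × 2^2.6911 = 47.81 × 6.4583 ≈ 308.77 μg/mL.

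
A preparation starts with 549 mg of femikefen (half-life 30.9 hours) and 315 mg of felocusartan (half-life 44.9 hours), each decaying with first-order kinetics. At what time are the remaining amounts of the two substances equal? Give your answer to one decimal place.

79.4 hours

Set 549·(1/2)^(t/30.9) = 315·(1/2)^(t/44.9).
Taking log₂: log₂(549/315) = t·(1/30.9 − 1/44.9).
log₂(1.7429) = 0.80145; 1/30.9 − 1/44.9 = 0.010091.
t = 0.80145 / 0.010091 ≈ 79.425 hours.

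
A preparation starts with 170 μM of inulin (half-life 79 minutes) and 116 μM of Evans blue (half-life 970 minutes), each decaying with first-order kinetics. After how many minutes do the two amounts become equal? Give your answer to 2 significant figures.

47 minutes

Set 170·(1/2)^(t/79) = 116·(1/2)^(t/970).
Taking log₂: log₂(170/116) = t·(1/79 − 1/970).
log₂(1.4655) = 0.55141; 1/79 − 1/970 = 0.011627.
t = 0.55141 / 0.011627 ≈ 47.424 minutes.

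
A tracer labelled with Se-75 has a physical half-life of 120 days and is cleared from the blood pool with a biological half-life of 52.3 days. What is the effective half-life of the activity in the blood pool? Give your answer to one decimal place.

1/t_eff = 1/t_phys + 1/t_biol = 1/120 + 1/52.3 = 0.027454 per day.
t_eff = 120 × 52.3 / (120 + 52.3) ≈ 36.425 days.

36.4 days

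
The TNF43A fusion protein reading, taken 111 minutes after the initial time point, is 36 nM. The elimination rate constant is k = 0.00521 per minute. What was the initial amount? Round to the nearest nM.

64 nM

t½ = ln 2 / k = 0.69315 / 0.00521 ≈ 133.04 minutes.
Number of half-lives elapsed: n = 111/133.04 ≈ 0.83432.
A₀ = A × 2^n = 36 × 2^0.83432 = 36 × 1.783 ≈ 64.189 nM.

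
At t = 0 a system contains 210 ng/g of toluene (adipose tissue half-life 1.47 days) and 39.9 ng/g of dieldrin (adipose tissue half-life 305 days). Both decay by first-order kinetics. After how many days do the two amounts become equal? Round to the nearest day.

4 days

Set 210·(1/2)^(t/1.47) = 39.9·(1/2)^(t/305).
Taking log₂: log₂(210/39.9) = t·(1/1.47 − 1/305).
log₂(5.2632) = 2.3959; 1/1.47 − 1/305 = 0.67699.
t = 2.3959 / 0.67699 ≈ 3.5391 days.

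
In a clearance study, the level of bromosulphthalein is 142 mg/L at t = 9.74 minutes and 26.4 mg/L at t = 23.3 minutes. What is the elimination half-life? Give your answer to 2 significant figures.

5.6 minutes

Over Δt = 23.3 − 9.74 = 13.56 minutes, the level fell by a factor of 142/26.4 ≈ 5.3788.
n = log₂(5.3788) ≈ 2.4273 half-lives, so t½ = 13.56/2.4273 ≈ 5.5865 minutes.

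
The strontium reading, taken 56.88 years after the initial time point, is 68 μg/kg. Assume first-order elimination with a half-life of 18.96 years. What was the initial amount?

Number of half-lives elapsed: n = 56.88/18.96 ≈ 3.
A₀ = A × 2^n = 68 × 2^3 = 68 × 8 ≈ 544 μg/kg.

544 μg/kg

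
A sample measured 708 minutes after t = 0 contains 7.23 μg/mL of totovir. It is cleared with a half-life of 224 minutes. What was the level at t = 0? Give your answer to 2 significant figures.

Number of half-lives elapsed: n = 708/224 ≈ 3.1607.
A₀ = A × 2^n = 7.23 × 2^3.1607 = 7.23 × 8.9427 ≈ 64.656 μg/mL.

65 μg/mL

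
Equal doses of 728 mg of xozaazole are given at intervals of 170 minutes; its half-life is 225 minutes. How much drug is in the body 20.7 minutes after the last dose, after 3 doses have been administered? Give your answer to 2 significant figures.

The 3 doses were given 360.7, 190.7, 20.7 minutes ago.
Total = 728·(1/2)^(360.7/225) + 728·(1/2)^(190.7/225) + 728·(1/2)^(20.7/225)
      = 239.63 + 404.57 + 683.03 ≈ 1327.2 mg.

1300 mg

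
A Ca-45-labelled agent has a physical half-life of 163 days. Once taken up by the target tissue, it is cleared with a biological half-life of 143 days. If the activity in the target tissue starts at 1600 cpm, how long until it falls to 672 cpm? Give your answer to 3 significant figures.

1/t_eff = 1/t_phys + 1/t_biol = 1/163 + 1/143 = 0.013128 per day.
t_eff = 163 × 143 / (163 + 143) ≈ 76.173 days.
n = log₂(1600/672) ≈ 1.2515; t = 1.2515 × 76.173 ≈ 95.334 days.

95.3 days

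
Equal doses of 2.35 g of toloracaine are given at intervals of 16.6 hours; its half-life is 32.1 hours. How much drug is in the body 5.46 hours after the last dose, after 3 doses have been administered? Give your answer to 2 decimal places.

4.57 g

The 3 doses were given 38.66, 22.06, 5.46 hours ago.
Total = 2.35·(1/2)^(38.66/32.1) + 2.35·(1/2)^(22.06/32.1) + 2.35·(1/2)^(5.46/32.1)
      = 1.0198 + 1.4595 + 2.0886 ≈ 4.5679 g.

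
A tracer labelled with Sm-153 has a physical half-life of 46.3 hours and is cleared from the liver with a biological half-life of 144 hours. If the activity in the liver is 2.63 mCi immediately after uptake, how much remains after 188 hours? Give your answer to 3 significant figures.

1/t_eff = 1/t_phys + 1/t_biol = 1/46.3 + 1/144 = 0.028543 per hour.
t_eff = 46.3 × 144 / (46.3 + 144) ≈ 35.035 hours.
Remaining = 2.63 × (1/2)^(188/35.035) = 2.63 × (1/2)^5.366 ≈ 0.06377 mCi.

0.0638 mCi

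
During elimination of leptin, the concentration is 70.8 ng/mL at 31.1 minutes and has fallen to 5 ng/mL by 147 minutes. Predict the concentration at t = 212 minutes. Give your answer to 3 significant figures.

1.13 ng/mL

Over Δt = 147 − 31.1 = 115.9 minutes, the level fell by a factor of 70.8/5 ≈ 14.16.
n = log₂(14.16) ≈ 3.8237 half-lives, so t½ = 115.9/3.8237 ≈ 30.311 minutes.
From t = 147 to t = 212: 5 × (1/2)^((212−147)/30.311) ≈ 1.1309 ng/mL.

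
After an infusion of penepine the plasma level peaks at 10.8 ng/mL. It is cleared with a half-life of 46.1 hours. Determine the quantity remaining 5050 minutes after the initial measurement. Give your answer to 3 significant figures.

3.05 ng/mL

Convert the elapsed time: 5050 minutes = 84.1667 hours.
Number of half-lives: n = 84.1667/46.1 ≈ 1.8257.
Remaining = 10.8 × (1/2)^1.8257 = 10.8 × 0.2821 ≈ 3.0466 ng/mL.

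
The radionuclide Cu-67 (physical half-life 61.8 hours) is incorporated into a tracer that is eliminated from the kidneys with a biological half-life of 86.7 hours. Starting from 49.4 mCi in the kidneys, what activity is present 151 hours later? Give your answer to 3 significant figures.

1/t_eff = 1/t_phys + 1/t_biol = 1/61.8 + 1/86.7 = 0.027715 per hour.
t_eff = 61.8 × 86.7 / (61.8 + 86.7) ≈ 36.081 hours.
Remaining = 49.4 × (1/2)^(151/36.081) = 49.4 × (1/2)^4.185 ≈ 2.7159 mCi.

2.72 mCi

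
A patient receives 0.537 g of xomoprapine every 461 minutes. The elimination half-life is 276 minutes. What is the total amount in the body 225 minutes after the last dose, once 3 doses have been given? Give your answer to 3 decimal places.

0.431 g

The 3 doses were given 1147, 686, 225 minutes ago.
Total = 0.537·(1/2)^(1147/276) + 0.537·(1/2)^(686/276) + 0.537·(1/2)^(225/276)
      = 0.030127 + 0.095888 + 0.30519 ≈ 0.4312 g.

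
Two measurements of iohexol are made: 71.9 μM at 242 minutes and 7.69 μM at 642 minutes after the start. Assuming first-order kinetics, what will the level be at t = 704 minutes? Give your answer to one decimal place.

Over Δt = 642 − 242 = 400 minutes, the level fell by a factor of 71.9/7.69 ≈ 9.3498.
n = log₂(9.3498) ≈ 3.2249 half-lives, so t½ = 400/3.2249 ≈ 124.03 minutes.
From t = 642 to t = 704: 7.69 × (1/2)^((704−642)/124.03) ≈ 5.4382 μM.

5.4 μM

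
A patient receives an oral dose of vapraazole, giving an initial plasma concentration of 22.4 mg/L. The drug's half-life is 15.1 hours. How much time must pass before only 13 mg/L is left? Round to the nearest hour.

Fraction remaining = 13/22.4 ≈ 0.58036.
n = log₂(22.4/13) = ln(1.7231)/ln 2 ≈ 0.78499 half-lives.
t = n × t½ = 0.78499 × 15.1 ≈ 11.853 hours.

12 hours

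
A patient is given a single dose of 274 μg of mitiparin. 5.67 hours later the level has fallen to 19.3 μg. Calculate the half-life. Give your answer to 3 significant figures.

A/A₀ = 19.3/274 ≈ 0.070438.
n = log₂(14.197) ≈ 3.8275 half-lives elapsed in 5.67 hours.
t½ = 5.67/3.8275 ≈ 1.4814 hours.

1.48 hours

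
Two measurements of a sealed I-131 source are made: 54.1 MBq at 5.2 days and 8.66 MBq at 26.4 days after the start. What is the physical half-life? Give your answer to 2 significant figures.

8.0 days

Over Δt = 26.4 − 5.2 = 21.2 days, the level fell by a factor of 54.1/8.66 ≈ 6.2471.
n = log₂(6.2471) ≈ 2.6432 half-lives, so t½ = 21.2/2.6432 ≈ 8.0206 days.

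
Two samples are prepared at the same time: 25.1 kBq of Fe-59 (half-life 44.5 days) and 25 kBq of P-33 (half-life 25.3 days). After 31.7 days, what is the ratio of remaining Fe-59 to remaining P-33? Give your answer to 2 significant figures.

Fe-59: 25.1 × (1/2)^(31.7/44.5) = 25.1 × (1/2)^0.71236 ≈ 15.319 kBq.
P-33: 25 × (1/2)^(31.7/25.3) = 25 × (1/2)^1.253 ≈ 10.49 kBq.
Ratio ≈ 15.319 / 10.49 ≈ 1.4604.

1.5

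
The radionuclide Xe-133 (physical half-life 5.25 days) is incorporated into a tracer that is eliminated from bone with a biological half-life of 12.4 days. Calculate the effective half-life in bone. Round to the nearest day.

4 days

1/t_eff = 1/t_phys + 1/t_biol = 1/5.25 + 1/12.4 = 0.27112 per day.
t_eff = 5.25 × 12.4 / (5.25 + 12.4) ≈ 3.6884 days.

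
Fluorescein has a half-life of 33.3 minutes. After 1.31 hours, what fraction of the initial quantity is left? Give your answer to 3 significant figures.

1.31 hours = 78.6 minutes.
n = 78.6/33.3 ≈ 2.3604 half-lives.
Fraction remaining = (1/2)^2.3604 ≈ 0.19474.

0.195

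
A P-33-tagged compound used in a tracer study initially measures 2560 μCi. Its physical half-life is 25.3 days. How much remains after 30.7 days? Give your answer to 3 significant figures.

1100 μCi

Number of half-lives: n = 30.7/25.3 ≈ 1.2134.
Remaining = 2560 × (1/2)^1.2134 = 2560 × 0.43124 ≈ 1104 μCi.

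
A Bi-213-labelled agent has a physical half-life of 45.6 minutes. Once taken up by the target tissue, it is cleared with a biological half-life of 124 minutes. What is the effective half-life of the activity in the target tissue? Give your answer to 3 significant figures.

1/t_eff = 1/t_phys + 1/t_biol = 1/45.6 + 1/124 = 0.029994 per minute.
t_eff = 45.6 × 124 / (45.6 + 124) ≈ 33.34 minutes.

33.3 minutes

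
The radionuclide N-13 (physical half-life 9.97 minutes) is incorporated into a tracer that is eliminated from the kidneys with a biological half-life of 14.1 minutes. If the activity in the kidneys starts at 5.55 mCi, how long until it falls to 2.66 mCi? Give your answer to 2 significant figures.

6.2 minutes

1/t_eff = 1/t_phys + 1/t_biol = 1/9.97 + 1/14.1 = 0.17122 per minute.
t_eff = 9.97 × 14.1 / (9.97 + 14.1) ≈ 5.8403 minutes.
n = log₂(5.55/2.66) ≈ 1.0611; t = 1.0611 × 5.8403 ≈ 6.197 minutes.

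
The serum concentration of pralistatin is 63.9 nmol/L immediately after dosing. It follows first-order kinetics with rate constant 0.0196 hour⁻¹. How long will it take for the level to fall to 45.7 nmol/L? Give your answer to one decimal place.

17.1 hours

t½ = ln 2 / k = 0.69315 / 0.0196 ≈ 35.365 hours.
Fraction remaining = 45.7/63.9 ≈ 0.71518.
n = log₂(63.9/45.7) = ln(1.3982)/ln 2 ≈ 0.48362 half-lives.
t = n × t½ = 0.48362 × 35.365 ≈ 17.103 hours.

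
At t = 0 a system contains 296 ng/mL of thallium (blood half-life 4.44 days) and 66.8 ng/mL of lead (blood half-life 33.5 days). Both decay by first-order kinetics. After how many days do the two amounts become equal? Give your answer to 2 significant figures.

11 days

Set 296·(1/2)^(t/4.44) = 66.8·(1/2)^(t/33.5).
Taking log₂: log₂(296/66.8) = t·(1/4.44 − 1/33.5).
log₂(4.4311) = 2.1477; 1/4.44 − 1/33.5 = 0.19537.
t = 2.1477 / 0.19537 ≈ 10.993 days.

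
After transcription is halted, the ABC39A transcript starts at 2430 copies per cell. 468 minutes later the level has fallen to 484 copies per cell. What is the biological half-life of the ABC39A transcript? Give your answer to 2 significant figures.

200 minutes

A/A₀ = 484/2430 ≈ 0.19918.
n = log₂(5.0207) ≈ 2.3279 half-lives elapsed in 468 minutes.
t½ = 468/2.3279 ≈ 201.04 minutes.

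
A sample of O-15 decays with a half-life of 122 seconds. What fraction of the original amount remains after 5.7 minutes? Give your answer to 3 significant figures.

5.7 minutes = 342 seconds.
n = 342/122 ≈ 2.8033 half-lives.
Fraction remaining = (1/2)^2.8033 ≈ 0.14326.

0.143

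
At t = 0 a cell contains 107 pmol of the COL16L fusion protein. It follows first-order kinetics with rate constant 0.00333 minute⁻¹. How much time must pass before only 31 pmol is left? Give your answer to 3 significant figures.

t½ = ln 2 / k = 0.69315 / 0.00333 ≈ 208.15 minutes.
Fraction remaining = 31/107 ≈ 0.28972.
n = log₂(107/31) = ln(3.4516)/ln 2 ≈ 1.7873 half-lives.
t = n × t½ = 1.7873 × 208.15 ≈ 372.02 minutes.

372 minutes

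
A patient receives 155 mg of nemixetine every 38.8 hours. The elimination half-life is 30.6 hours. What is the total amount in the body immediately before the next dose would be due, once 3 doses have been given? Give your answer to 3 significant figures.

102 mg

The 3 doses were given 116.4, 77.6, 38.8 hours ago.
Total = 155·(1/2)^(116.4/30.6) + 155·(1/2)^(77.6/30.6) + 155·(1/2)^(38.8/30.6)
      = 11.098 + 26.726 + 64.363 ≈ 102.19 mg.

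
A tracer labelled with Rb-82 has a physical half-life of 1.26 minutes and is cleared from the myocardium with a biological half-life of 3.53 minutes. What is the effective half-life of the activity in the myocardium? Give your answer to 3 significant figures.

1/t_eff = 1/t_phys + 1/t_biol = 1/1.26 + 1/3.53 = 1.0769 per minute.
t_eff = 1.26 × 3.53 / (1.26 + 3.53) ≈ 0.92856 minutes.

0.929 minutes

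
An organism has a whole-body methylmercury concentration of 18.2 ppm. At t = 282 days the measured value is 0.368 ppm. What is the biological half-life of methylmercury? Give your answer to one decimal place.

A/A₀ = 0.368/18.2 ≈ 0.02022.
n = log₂(49.457) ≈ 5.6281 half-lives elapsed in 282 days.
t½ = 282/5.6281 ≈ 50.106 days.

50.1 days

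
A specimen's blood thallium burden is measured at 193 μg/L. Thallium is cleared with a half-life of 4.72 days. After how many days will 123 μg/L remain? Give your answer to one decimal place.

3.1 days

Fraction remaining = 123/193 ≈ 0.63731.
n = log₂(193/123) = ln(1.5691)/ln 2 ≈ 0.64994 half-lives.
t = n × t½ = 0.64994 × 4.72 ≈ 3.0677 days.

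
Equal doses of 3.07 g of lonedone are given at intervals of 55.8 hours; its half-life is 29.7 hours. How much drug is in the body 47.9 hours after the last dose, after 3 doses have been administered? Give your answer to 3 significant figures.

The 3 doses were given 159.5, 103.7, 47.9 hours ago.
Total = 3.07·(1/2)^(159.5/29.7) + 3.07·(1/2)^(103.7/29.7) + 3.07·(1/2)^(47.9/29.7)
      = 0.074216 + 0.27294 + 1.0038 ≈ 1.3509 g.

1.35 g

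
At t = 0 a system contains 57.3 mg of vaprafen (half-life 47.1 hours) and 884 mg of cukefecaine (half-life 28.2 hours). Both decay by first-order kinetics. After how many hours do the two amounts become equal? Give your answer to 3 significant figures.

277 hours

Set 57.3·(1/2)^(t/47.1) = 884·(1/2)^(t/28.2).
Taking log₂: log₂(57.3/884) = t·(1/47.1 − 1/28.2).
log₂(0.064819) = -3.9474; 1/47.1 − 1/28.2 = -0.01423.
t = -3.9474 / -0.01423 ≈ 277.41 hours.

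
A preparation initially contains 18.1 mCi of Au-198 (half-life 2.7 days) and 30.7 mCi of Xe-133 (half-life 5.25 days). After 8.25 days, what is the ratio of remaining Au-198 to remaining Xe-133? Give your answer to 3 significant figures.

0.211

Au-198: 18.1 × (1/2)^(8.25/2.7) = 18.1 × (1/2)^3.0556 ≈ 2.177 mCi.
Xe-133: 30.7 × (1/2)^(8.25/5.25) = 30.7 × (1/2)^1.5714 ≈ 10.33 mCi.
Ratio ≈ 2.177 / 10.33 ≈ 0.21075.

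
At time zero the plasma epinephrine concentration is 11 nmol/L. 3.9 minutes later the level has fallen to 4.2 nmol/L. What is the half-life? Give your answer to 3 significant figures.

A/A₀ = 4.2/11 ≈ 0.38182.
n = log₂(2.619) ≈ 1.389 half-lives elapsed in 3.9 minutes.
t½ = 3.9/1.389 ≈ 2.8077 minutes.

2.81 minutes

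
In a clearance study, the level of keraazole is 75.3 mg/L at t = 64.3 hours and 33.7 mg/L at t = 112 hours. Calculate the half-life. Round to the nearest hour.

Over Δt = 112 − 64.3 = 47.7 hours, the level fell by a factor of 75.3/33.7 ≈ 2.2344.
n = log₂(2.2344) ≈ 1.1599 half-lives, so t½ = 47.7/1.1599 ≈ 41.124 hours.

41 hours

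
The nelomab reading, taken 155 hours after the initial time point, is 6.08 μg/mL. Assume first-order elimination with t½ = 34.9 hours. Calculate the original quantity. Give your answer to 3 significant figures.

Number of half-lives elapsed: n = 155/34.9 ≈ 4.4413.
A₀ = A × 2^n = 6.08 × 2^4.4413 = 6.08 × 21.725 ≈ 132.09 μg/mL.

132 μg/mL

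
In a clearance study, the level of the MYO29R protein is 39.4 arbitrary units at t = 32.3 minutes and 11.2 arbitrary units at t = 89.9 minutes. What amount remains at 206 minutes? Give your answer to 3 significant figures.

0.887 arbitrary units

Over Δt = 89.9 − 32.3 = 57.6 minutes, the level fell by a factor of 39.4/11.2 ≈ 3.5179.
n = log₂(3.5179) ≈ 1.8147 half-lives, so t½ = 57.6/1.8147 ≈ 31.741 minutes.
From t = 89.9 to t = 206: 11.2 × (1/2)^((206−89.9)/31.741) ≈ 0.88741 arbitrary units.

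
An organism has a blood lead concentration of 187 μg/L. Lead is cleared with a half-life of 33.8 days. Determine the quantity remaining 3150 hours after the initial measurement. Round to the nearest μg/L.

Convert the elapsed time: 3150 hours = 131.25 days.
Number of half-lives: n = 131.25/33.8 ≈ 3.8831.
Remaining = 187 × (1/2)^3.8831 = 187 × 0.067773 ≈ 12.674 μg/L.

13 μg/L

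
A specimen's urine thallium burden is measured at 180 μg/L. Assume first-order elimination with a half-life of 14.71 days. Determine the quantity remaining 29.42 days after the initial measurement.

45 μg/L

Elapsed time is 2 half-lives (29.42/14.71).
Each half-life halves the amount: 180 × (1/2)^2 = 180/4 = 45 μg/L.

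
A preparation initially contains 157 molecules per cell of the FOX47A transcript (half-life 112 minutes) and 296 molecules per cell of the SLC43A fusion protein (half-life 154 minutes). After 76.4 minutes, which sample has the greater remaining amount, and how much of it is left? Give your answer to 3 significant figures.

SLC43A fusion protein, 210 molecules per cell

FOX47A transcript: 157 × (1/2)^0.68214 ≈ 97.849 molecules per cell.
SLC43A fusion protein: 296 × (1/2)^0.4961 ≈ 209.87 molecules per cell.
SLC43A fusion protein has more remaining, at ≈ 209.87 molecules per cell.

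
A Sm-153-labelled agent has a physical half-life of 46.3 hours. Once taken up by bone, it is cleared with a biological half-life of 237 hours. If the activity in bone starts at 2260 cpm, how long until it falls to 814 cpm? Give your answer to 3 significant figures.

1/t_eff = 1/t_phys + 1/t_biol = 1/46.3 + 1/237 = 0.025818 per hour.
t_eff = 46.3 × 237 / (46.3 + 237) ≈ 38.733 hours.
n = log₂(2260/814) ≈ 1.4732; t = 1.4732 × 38.733 ≈ 57.063 hours.

57.1 hours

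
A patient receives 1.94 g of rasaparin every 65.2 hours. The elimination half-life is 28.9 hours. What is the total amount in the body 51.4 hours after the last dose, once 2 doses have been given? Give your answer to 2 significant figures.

The 2 doses were given 116.6, 51.4 hours ago.
Total = 1.94·(1/2)^(116.6/28.9) + 1.94·(1/2)^(51.4/28.9)
      = 0.11838 + 0.56547 ≈ 0.68384 g.

0.68 g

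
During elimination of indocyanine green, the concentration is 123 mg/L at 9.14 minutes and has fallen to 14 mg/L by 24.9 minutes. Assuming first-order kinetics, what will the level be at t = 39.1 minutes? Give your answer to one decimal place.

2.0 mg/L

Over Δt = 24.9 − 9.14 = 15.76 minutes, the level fell by a factor of 123/14 ≈ 8.7857.
n = log₂(8.7857) ≈ 3.1352 half-lives, so t½ = 15.76/3.1352 ≈ 5.0269 minutes.
From t = 24.9 to t = 39.1: 14 × (1/2)^((39.1−24.9)/5.0269) ≈ 1.9759 mg/L.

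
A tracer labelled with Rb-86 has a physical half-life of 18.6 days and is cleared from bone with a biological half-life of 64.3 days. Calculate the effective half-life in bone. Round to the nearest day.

14 days

1/t_eff = 1/t_phys + 1/t_biol = 1/18.6 + 1/64.3 = 0.069316 per day.
t_eff = 18.6 × 64.3 / (18.6 + 64.3) ≈ 14.427 days.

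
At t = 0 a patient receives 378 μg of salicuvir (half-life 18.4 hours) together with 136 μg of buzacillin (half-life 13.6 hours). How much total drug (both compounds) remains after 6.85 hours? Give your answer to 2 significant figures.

salicuvir: 378 × (1/2)^(6.85/18.4) = 378 × (1/2)^0.37228 ≈ 292.03 μg.
buzacillin: 136 × (1/2)^(6.85/13.6) = 136 × (1/2)^0.50368 ≈ 95.922 μg.
Total = 292.03 + 95.922 ≈ 387.95 μg.

390 μg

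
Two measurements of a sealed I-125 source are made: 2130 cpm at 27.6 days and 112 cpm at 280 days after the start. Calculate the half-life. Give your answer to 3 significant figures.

59.4 days

Over Δt = 280 − 27.6 = 252.4 days, the level fell by a factor of 2130/112 ≈ 19.018.
n = log₂(19.018) ≈ 4.2493 half-lives, so t½ = 252.4/4.2493 ≈ 59.398 days.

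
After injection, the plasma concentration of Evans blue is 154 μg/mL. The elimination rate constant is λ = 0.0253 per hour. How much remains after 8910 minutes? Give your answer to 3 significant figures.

3.60 μg/mL

t½ = ln 2 / λ = 0.69315 / 0.0253 ≈ 27.397 hours.
Convert the elapsed time: 8910 minutes = 148.5 hours.
Number of half-lives: n = 148.5/27.397 ≈ 5.4203.
Remaining = 154 × (1/2)^5.4203 = 154 × 0.023353 ≈ 3.5963 μg/mL.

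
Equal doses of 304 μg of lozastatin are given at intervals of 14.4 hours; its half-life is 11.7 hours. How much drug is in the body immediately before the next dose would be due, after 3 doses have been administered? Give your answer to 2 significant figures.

210 μg

The 3 doses were given 43.2, 28.8, 14.4 hours ago.
Total = 304·(1/2)^(43.2/11.7) + 304·(1/2)^(28.8/11.7) + 304·(1/2)^(14.4/11.7)
      = 23.517 + 55.192 + 129.53 ≈ 208.24 μg.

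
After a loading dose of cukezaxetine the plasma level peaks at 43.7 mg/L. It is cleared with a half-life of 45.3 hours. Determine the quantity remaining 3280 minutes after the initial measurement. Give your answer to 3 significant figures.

18.9 mg/L

Convert the elapsed time: 3280 minutes = 54.6667 hours.
Number of half-lives: n = 54.6667/45.3 ≈ 1.2068.
Remaining = 43.7 × (1/2)^1.2068 = 43.7 × 0.43324 ≈ 18.932 mg/L.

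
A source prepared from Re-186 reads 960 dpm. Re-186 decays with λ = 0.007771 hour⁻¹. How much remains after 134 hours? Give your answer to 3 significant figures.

t½ = ln 2 / λ = 0.69315 / 0.007771 ≈ 89.197 hours.
Number of half-lives: n = 134/89.197 ≈ 1.5023.
Remaining = 960 × (1/2)^1.5023 = 960 × 0.35299 ≈ 338.87 dpm.

339 dpm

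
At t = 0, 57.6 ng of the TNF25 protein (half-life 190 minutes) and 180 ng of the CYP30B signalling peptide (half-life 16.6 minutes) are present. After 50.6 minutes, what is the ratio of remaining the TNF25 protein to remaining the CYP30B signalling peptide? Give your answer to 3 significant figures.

2.20

TNF25 protein: 57.6 × (1/2)^(50.6/190) = 57.6 × (1/2)^0.26632 ≈ 47.891 ng.
CYP30B signalling peptide: 180 × (1/2)^(50.6/16.6) = 180 × (1/2)^3.0482 ≈ 21.761 ng.
Ratio ≈ 47.891 / 21.761 ≈ 2.2008.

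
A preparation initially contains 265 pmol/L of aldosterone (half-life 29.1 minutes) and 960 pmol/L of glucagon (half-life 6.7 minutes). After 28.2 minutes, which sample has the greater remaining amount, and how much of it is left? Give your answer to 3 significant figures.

aldosterone: 265 × (1/2)^0.96907 ≈ 135.37 pmol/L.
glucagon: 960 × (1/2)^4.209 ≈ 51.91 pmol/L.
Aldosterone has more remaining, at ≈ 135.37 pmol/L.

aldosterone, 135 pmol/L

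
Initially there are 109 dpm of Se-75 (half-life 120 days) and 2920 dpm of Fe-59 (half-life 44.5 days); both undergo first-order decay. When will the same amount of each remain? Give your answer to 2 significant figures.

Set 109·(1/2)^(t/120) = 2920·(1/2)^(t/44.5).
Taking log₂: log₂(109/2920) = t·(1/120 − 1/44.5).
log₂(0.037329) = -4.7436; 1/120 − 1/44.5 = -0.014139.
t = -4.7436 / -0.014139 ≈ 335.51 days.

340 days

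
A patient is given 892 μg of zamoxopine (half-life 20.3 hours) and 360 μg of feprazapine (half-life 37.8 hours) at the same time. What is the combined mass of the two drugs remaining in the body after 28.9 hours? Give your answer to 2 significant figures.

zamoxopine: 892 × (1/2)^(28.9/20.3) = 892 × (1/2)^1.4236 ≈ 332.51 μg.
feprazapine: 360 × (1/2)^(28.9/37.8) = 360 × (1/2)^0.76455 ≈ 211.91 μg.
Total = 332.51 + 211.91 ≈ 544.42 μg.

540 μg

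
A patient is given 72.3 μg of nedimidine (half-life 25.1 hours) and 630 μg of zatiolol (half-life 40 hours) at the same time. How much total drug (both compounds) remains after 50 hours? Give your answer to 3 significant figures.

283 μg

nedimidine: 72.3 × (1/2)^(50/25.1) = 72.3 × (1/2)^1.992 ≈ 18.175 μg.
zatiolol: 630 × (1/2)^(50/40) = 630 × (1/2)^1.25 ≈ 264.88 μg.
Total = 18.175 + 264.88 ≈ 283.06 μg.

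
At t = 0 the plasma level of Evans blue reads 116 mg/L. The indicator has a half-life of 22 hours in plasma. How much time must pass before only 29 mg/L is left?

44 hours

29/116 = 1/4, so 2 half-lives have elapsed.
t = 2 × 22 = 44 hours.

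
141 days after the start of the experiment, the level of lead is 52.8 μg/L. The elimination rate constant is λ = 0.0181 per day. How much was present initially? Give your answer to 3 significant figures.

678 μg/L

t½ = ln 2 / λ = 0.69315 / 0.0181 ≈ 38.295 days.
Number of half-lives elapsed: n = 141/38.295 ≈ 3.6819.
A₀ = A × 2^n = 52.8 × 2^3.6819 = 52.8 × 12.834 ≈ 677.64 μg/L.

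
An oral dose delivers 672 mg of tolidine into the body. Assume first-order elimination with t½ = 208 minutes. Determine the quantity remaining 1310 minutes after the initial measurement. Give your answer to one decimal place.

8.5 mg

Number of half-lives: n = 1310/208 ≈ 6.2981.
Remaining = 672 × (1/2)^6.2981 = 672 × 0.012708 ≈ 8.54 mg.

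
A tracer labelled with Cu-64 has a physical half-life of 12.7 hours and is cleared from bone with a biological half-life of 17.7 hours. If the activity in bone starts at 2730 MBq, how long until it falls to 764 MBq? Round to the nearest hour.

14 hours

1/t_eff = 1/t_phys + 1/t_biol = 1/12.7 + 1/17.7 = 0.13524 per hour.
t_eff = 12.7 × 17.7 / (12.7 + 17.7) ≈ 7.3944 hours.
n = log₂(2730/764) ≈ 1.8373; t = 1.8373 × 7.3944 ≈ 13.585 hours.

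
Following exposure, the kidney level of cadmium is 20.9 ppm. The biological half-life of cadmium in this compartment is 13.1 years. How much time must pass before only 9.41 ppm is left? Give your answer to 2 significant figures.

Fraction remaining = 9.41/20.9 ≈ 0.45024.
n = log₂(20.9/9.41) = ln(2.221)/ln 2 ≈ 1.1512 half-lives.
t = n × t½ = 1.1512 × 13.1 ≈ 15.081 years.

15 years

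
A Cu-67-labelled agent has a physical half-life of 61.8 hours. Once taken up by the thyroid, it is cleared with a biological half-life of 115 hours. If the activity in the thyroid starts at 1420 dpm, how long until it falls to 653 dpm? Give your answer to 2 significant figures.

1/t_eff = 1/t_phys + 1/t_biol = 1/61.8 + 1/115 = 0.024877 per hour.
t_eff = 61.8 × 115 / (61.8 + 115) ≈ 40.198 hours.
n = log₂(1420/653) ≈ 1.1207; t = 1.1207 × 40.198 ≈ 45.051 hours.

45 hours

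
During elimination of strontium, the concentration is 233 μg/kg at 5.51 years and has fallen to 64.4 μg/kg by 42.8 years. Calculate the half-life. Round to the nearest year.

Over Δt = 42.8 − 5.51 = 37.29 years, the level fell by a factor of 233/64.4 ≈ 3.618.
n = log₂(3.618) ≈ 1.8552 half-lives, so t½ = 37.29/1.8552 ≈ 20.1 years.

20 years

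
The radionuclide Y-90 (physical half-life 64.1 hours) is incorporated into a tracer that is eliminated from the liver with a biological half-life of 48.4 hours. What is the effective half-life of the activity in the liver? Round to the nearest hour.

28 hours

1/t_eff = 1/t_phys + 1/t_biol = 1/64.1 + 1/48.4 = 0.036262 per hour.
t_eff = 64.1 × 48.4 / (64.1 + 48.4) ≈ 27.577 hours.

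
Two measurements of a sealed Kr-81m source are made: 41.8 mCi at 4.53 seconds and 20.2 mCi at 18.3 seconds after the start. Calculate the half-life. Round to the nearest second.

13 seconds

Over Δt = 18.3 − 4.53 = 13.77 seconds, the level fell by a factor of 41.8/20.2 ≈ 2.0693.
n = log₂(2.0693) ≈ 1.0491 half-lives, so t½ = 13.77/1.0491 ≈ 13.125 seconds.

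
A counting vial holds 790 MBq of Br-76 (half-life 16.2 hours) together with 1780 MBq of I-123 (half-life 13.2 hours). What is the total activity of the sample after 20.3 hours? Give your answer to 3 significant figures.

Br-76: 790 × (1/2)^(20.3/16.2) = 790 × (1/2)^1.2531 ≈ 331.44 MBq.
I-123: 1780 × (1/2)^(20.3/13.2) = 1780 × (1/2)^1.5379 ≈ 613.02 MBq.
Total = 331.44 + 613.02 ≈ 944.46 MBq.

944 MBq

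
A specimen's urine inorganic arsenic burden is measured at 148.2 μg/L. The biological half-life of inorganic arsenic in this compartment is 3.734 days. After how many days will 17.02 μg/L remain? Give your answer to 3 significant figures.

Fraction remaining = 17.02/148.2 ≈ 0.11484.
n = log₂(148.2/17.02) = ln(8.7074)/ln 2 ≈ 3.1222 half-lives.
t = n × t½ = 3.1222 × 3.734 ≈ 11.658 days.

11.7 days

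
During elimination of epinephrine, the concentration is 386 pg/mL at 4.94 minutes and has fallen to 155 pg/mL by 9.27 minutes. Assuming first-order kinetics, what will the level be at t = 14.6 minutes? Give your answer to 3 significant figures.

50.4 pg/mL

Over Δt = 9.27 − 4.94 = 4.33 minutes, the level fell by a factor of 386/155 ≈ 2.4903.
n = log₂(2.4903) ≈ 1.3163 half-lives, so t½ = 4.33/1.3163 ≈ 3.2894 minutes.
From t = 9.27 to t = 14.6: 155 × (1/2)^((14.6−9.27)/3.2894) ≈ 50.415 pg/mL.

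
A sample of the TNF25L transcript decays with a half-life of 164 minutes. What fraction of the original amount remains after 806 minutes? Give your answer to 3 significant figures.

0.0332

n = 806/164 ≈ 4.9146 half-lives.
Fraction remaining = (1/2)^4.9146 ≈ 0.033155.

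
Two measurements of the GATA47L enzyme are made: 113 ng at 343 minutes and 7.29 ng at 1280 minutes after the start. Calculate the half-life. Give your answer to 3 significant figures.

Over Δt = 1280 − 343 = 937 minutes, the level fell by a factor of 113/7.29 ≈ 15.501.
n = log₂(15.501) ≈ 3.9543 half-lives, so t½ = 937/3.9543 ≈ 236.96 minutes.

237 minutes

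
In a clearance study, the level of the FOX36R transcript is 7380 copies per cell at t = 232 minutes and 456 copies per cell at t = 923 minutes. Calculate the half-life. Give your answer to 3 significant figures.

172 minutes

Over Δt = 923 − 232 = 691 minutes, the level fell by a factor of 7380/456 ≈ 16.184.
n = log₂(16.184) ≈ 4.0165 half-lives, so t½ = 691/4.0165 ≈ 172.04 minutes.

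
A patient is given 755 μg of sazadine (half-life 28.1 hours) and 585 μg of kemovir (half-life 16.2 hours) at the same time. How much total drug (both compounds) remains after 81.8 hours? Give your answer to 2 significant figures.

120 μg

sazadine: 755 × (1/2)^(81.8/28.1) = 755 × (1/2)^2.911 ≈ 100.38 μg.
kemovir: 585 × (1/2)^(81.8/16.2) = 585 × (1/2)^5.0494 ≈ 17.666 μg.
Total = 100.38 + 17.666 ≈ 118.04 μg.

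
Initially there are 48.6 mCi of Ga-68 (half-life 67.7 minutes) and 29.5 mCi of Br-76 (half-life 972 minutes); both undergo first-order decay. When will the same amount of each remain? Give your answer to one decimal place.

Set 48.6·(1/2)^(t/67.7) = 29.5·(1/2)^(t/972).
Taking log₂: log₂(48.6/29.5) = t·(1/67.7 − 1/972).
log₂(1.6475) = 0.72024; 1/67.7 − 1/972 = 0.013742.
t = 0.72024 / 0.013742 ≈ 52.411 minutes.

52.4 minutes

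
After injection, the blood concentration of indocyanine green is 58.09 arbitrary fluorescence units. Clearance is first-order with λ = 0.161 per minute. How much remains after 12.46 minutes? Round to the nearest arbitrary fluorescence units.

t½ = ln 2 / λ = 0.69315 / 0.161 ≈ 4.3053 minutes.
Number of half-lives: n = 12.46/4.3053 ≈ 2.8941.
Remaining = 58.09 × (1/2)^2.8941 = 58.09 × 0.13452 ≈ 7.8141 arbitrary fluorescence units.

8 arbitrary fluorescence units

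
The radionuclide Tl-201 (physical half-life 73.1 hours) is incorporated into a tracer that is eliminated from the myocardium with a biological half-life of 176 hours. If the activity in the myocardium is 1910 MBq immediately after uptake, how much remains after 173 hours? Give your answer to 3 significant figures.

1/t_eff = 1/t_phys + 1/t_biol = 1/73.1 + 1/176 = 0.019362 per hour.
t_eff = 73.1 × 176 / (73.1 + 176) ≈ 51.648 hours.
Remaining = 1910 × (1/2)^(173/51.648) = 1910 × (1/2)^3.3496 ≈ 187.37 MBq.

187 MBq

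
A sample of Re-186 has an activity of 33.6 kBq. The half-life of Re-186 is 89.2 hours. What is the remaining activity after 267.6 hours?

4.2 kBq

Elapsed time is 3 half-lives (267.6/89.2).
Each half-life halves the amount: 33.6 × (1/2)^3 = 33.6/8 = 4.2 kBq.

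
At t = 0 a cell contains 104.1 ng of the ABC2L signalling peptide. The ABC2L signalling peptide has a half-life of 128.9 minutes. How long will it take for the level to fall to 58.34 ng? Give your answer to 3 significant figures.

Fraction remaining = 58.34/104.1 ≈ 0.56042.
n = log₂(104.1/58.34) = ln(1.7844)/ln 2 ≈ 0.83541 half-lives.
t = n × t½ = 0.83541 × 128.9 ≈ 107.68 minutes.

108 minutes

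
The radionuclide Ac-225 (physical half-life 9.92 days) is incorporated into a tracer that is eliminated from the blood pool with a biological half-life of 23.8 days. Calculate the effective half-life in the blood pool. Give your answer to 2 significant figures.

7.0 days

1/t_eff = 1/t_phys + 1/t_biol = 1/9.92 + 1/23.8 = 0.14282 per day.
t_eff = 9.92 × 23.8 / (9.92 + 23.8) ≈ 7.0017 days.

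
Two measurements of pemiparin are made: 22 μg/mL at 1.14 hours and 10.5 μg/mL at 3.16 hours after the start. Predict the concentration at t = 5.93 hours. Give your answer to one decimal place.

3.8 μg/mL

Over Δt = 3.16 − 1.14 = 2.02 hours, the level fell by a factor of 22/10.5 ≈ 2.0952.
n = log₂(2.0952) ≈ 1.0671 half-lives, so t½ = 2.02/1.0671 ≈ 1.893 hours.
From t = 3.16 to t = 5.93: 10.5 × (1/2)^((5.93−3.16)/1.893) ≈ 3.8079 μg/mL.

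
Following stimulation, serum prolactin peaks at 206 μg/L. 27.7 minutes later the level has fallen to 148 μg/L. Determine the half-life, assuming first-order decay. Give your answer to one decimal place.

A/A₀ = 148/206 ≈ 0.71845.
n = log₂(1.3919) ≈ 0.47705 half-lives elapsed in 27.7 minutes.
t½ = 27.7/0.47705 ≈ 58.066 minutes.

58.1 minutes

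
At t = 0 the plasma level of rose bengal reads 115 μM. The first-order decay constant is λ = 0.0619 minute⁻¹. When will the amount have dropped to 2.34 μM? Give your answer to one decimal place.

t½ = ln 2 / λ = 0.69315 / 0.0619 ≈ 11.198 minutes.
Fraction remaining = 2.34/115 ≈ 0.020348.
n = log₂(115/2.34) = ln(49.145)/ln 2 ≈ 5.619 half-lives.
t = n × t½ = 5.619 × 11.198 ≈ 62.921 minutes.

62.9 minutes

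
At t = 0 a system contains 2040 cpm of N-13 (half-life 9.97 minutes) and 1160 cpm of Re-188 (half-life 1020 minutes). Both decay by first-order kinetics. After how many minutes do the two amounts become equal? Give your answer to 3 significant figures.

Set 2040·(1/2)^(t/9.97) = 1160·(1/2)^(t/1020).
Taking log₂: log₂(2040/1160) = t·(1/9.97 − 1/1020).
log₂(1.7586) = 0.81444; 1/9.97 − 1/1020 = 0.099321.
t = 0.81444 / 0.099321 ≈ 8.2002 minutes.

8.20 minutes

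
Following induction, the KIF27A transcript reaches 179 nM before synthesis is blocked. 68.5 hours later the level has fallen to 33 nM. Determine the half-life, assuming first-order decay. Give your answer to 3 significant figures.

28.1 hours

A/A₀ = 33/179 ≈ 0.18436.
n = log₂(5.4242) ≈ 2.4394 half-lives elapsed in 68.5 hours.
t½ = 68.5/2.4394 ≈ 28.08 hours.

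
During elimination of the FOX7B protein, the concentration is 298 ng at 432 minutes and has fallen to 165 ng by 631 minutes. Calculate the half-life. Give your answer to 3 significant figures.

233 minutes

Over Δt = 631 − 432 = 199 minutes, the level fell by a factor of 298/165 ≈ 1.8061.
n = log₂(1.8061) ≈ 0.85285 half-lives, so t½ = 199/0.85285 ≈ 233.34 minutes.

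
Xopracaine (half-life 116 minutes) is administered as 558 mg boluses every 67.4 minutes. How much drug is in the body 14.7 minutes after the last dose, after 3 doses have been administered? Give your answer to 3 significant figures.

1080 mg

The 3 doses were given 149.5, 82.1, 14.7 minutes ago.
Total = 558·(1/2)^(149.5/116) + 558·(1/2)^(82.1/116) + 558·(1/2)^(14.7/116)
      = 228.39 + 341.65 + 511.08 ≈ 1081.1 mg.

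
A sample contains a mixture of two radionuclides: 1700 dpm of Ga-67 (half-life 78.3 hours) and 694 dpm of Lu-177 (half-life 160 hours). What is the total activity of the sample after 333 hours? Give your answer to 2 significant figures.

Ga-67: 1700 × (1/2)^(333/78.3) = 1700 × (1/2)^4.2529 ≈ 89.167 dpm.
Lu-177: 694 × (1/2)^(333/160) = 694 × (1/2)^2.0812 ≈ 164 dpm.
Total = 89.167 + 164 ≈ 253.17 dpm.

250 dpm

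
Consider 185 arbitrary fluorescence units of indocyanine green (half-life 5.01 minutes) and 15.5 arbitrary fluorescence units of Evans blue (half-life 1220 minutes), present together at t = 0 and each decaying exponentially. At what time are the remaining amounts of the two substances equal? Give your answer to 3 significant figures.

Set 185·(1/2)^(t/5.01) = 15.5·(1/2)^(t/1220).
Taking log₂: log₂(185/15.5) = t·(1/5.01 − 1/1220).
log₂(11.935) = 3.5772; 1/5.01 − 1/1220 = 0.19878.
t = 3.5772 / 0.19878 ≈ 17.996 minutes.

18.0 minutes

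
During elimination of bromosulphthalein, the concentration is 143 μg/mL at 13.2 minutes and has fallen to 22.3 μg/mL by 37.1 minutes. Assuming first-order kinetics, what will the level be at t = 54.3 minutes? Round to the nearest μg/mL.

Over Δt = 37.1 − 13.2 = 23.9 minutes, the level fell by a factor of 143/22.3 ≈ 6.4126.
n = log₂(6.4126) ≈ 2.6809 half-lives, so t½ = 23.9/2.6809 ≈ 8.9149 minutes.
From t = 37.1 to t = 54.3: 22.3 × (1/2)^((54.3−37.1)/8.9149) ≈ 5.8548 μg/mL.

6 μg/mL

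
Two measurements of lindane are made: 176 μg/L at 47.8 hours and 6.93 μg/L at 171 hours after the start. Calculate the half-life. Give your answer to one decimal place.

26.4 hours

Over Δt = 171 − 47.8 = 123.2 hours, the level fell by a factor of 176/6.93 ≈ 25.397.
n = log₂(25.397) ≈ 4.6666 half-lives, so t½ = 123.2/4.6666 ≈ 26.401 hours.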